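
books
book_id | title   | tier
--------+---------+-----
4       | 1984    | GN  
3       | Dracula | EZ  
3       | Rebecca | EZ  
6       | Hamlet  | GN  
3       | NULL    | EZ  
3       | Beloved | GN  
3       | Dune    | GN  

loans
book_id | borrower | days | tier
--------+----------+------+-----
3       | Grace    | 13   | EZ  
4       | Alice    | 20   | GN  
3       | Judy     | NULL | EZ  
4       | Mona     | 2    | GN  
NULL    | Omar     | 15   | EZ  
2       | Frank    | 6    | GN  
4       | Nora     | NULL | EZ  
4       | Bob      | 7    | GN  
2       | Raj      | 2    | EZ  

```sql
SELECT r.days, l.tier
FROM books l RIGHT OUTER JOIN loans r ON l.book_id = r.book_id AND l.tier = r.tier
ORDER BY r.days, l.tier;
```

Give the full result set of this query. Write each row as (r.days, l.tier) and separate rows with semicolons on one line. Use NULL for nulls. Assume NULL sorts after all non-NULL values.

(2, GN); (2, NULL); (6, NULL); (7, GN); (13, EZ); (13, EZ); (13, EZ); (15, NULL); (20, GN); (NULL, EZ); (NULL, EZ); (NULL, EZ); (NULL, NULL)

RIGHT JOIN keeps every row from `loans`; unmatched rows get NULL for `books`'s columns.
Matching on l.book_id = r.book_id AND l.tier = r.tier. A NULL in a compared column never satisfies the condition.
- l (book_id=4, tier=GN) pairs with 3 row(s) of r.
- l (book_id=3, tier=EZ) pairs with 2 row(s) of r.
- l (book_id=3, tier=EZ) pairs with 2 row(s) of r.
- l (book_id=6, tier=GN) has no partner in r.
- l (book_id=3, tier=EZ) pairs with 2 row(s) of r.
- l (book_id=3, tier=GN) has no partner in r.
- l (book_id=3, tier=GN) has no partner in r.
- 4 r row(s) had no l match → kept, l columns NULL.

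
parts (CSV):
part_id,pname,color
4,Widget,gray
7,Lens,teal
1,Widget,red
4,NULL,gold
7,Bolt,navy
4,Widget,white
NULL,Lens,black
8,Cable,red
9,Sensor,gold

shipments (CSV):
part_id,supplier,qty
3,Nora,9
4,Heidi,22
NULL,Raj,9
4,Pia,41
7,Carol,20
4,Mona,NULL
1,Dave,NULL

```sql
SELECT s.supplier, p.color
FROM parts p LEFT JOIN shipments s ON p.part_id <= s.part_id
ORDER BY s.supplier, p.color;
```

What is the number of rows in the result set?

23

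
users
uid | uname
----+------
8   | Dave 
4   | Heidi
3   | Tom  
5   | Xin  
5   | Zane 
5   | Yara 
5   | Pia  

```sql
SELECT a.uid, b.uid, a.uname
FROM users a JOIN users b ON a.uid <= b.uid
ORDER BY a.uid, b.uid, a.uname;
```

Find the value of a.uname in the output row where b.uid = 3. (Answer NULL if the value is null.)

INNER JOIN keeps only pairs where the ON condition holds.
Matching on a.uid <= b.uid.
- uid=8: 1 matching b row(s), so 1 row(s) emitted.
- uid=4: 6 matching b row(s), so 6 row(s) emitted.
- uid=3: 7 matching b row(s), so 7 row(s) emitted.
- uid=5: 5 matching b row(s), so 5 row(s) emitted.
- uid=5: 5 matching b row(s), so 5 row(s) emitted.
- uid=5: 5 matching b row(s), so 5 row(s) emitted.
- uid=5: 5 matching b row(s), so 5 row(s) emitted.

Tom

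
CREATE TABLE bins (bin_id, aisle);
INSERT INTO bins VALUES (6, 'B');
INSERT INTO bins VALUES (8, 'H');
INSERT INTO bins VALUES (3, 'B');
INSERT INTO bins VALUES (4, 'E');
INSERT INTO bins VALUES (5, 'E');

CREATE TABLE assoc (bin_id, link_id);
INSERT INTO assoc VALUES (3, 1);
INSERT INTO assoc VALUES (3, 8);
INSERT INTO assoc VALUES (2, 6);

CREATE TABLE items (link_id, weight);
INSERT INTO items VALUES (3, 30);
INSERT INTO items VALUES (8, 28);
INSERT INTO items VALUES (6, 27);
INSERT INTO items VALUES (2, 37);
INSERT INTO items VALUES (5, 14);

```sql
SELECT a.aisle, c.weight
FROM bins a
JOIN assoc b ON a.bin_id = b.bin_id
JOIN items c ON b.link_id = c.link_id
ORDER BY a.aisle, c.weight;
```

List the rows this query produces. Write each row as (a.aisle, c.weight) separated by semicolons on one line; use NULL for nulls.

(B, 28)

Step 1 — a INNER JOIN b on bin_id → 2 row(s).
Then INNER JOIN `items c` on link_id: keep only rows whose b.link_id appears in c.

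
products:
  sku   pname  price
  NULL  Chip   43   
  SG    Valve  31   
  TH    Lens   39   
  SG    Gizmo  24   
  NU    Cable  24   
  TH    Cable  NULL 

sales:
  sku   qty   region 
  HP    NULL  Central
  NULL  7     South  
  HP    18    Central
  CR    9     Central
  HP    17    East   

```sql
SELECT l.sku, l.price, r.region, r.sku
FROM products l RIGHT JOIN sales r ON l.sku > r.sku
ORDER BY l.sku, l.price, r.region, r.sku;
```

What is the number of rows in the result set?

RIGHT JOIN keeps every row from `sales`; unmatched rows get NULL for `products`'s columns.
Matching on l.sku > r.sku. A NULL in a compared column never satisfies the condition.
- l (sku=NULL) has no partner in r.
- l (sku=SG) pairs with 4 row(s) of r.
- l (sku=TH) pairs with 4 row(s) of r.
- l (sku=SG) pairs with 4 row(s) of r.
- l (sku=NU) pairs with 4 row(s) of r.
- l (sku=TH) pairs with 4 row(s) of r.
- 1 r row(s) had no l match → kept, l columns NULL.
Total: 20 matched + 1 padded = 21 rows.

21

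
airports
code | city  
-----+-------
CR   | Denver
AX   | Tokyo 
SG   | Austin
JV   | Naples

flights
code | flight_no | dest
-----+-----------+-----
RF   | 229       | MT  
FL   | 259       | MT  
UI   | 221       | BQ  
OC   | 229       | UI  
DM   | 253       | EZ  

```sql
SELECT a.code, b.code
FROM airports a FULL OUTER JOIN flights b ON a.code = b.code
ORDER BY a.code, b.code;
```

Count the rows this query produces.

FULL OUTER JOIN keeps every row from both sides; unmatched rows get NULL for the other side's columns.
Matching on a.code = b.code.
- a row (code=CR): no match → kept, b columns NULL.
- a row (code=AX): no match → kept, b columns NULL.
- a row (code=SG): no match → kept, b columns NULL.
- a row (code=JV): no match → kept, b columns NULL.
- 5 b row(s) had no a match → kept, a columns NULL.
Total: 0 matched + 9 padded = 9 rows.

9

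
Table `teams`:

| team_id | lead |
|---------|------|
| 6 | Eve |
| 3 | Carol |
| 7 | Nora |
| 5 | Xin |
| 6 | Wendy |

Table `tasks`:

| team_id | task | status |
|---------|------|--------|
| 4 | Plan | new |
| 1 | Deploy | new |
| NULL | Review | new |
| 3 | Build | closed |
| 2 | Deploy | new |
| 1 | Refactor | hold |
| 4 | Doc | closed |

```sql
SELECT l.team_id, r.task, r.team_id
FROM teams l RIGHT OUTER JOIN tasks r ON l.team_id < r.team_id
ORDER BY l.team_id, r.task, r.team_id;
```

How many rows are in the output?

RIGHT JOIN keeps every row from `tasks`; unmatched rows get NULL for `teams`'s columns.
Matching on l.team_id < r.team_id. A NULL in a compared column never satisfies the condition.
- l[0] team_id=6 → no match.
- l[1] team_id=3 → 2 match(es) in r → 2 row(s).
- l[2] team_id=7 → no match.
- l[3] team_id=5 → no match.
- l[4] team_id=6 → no match.
- 5 row(s) from r found no l partner → padded with NULL.
Total: 2 matched + 5 padded = 7 rows.

7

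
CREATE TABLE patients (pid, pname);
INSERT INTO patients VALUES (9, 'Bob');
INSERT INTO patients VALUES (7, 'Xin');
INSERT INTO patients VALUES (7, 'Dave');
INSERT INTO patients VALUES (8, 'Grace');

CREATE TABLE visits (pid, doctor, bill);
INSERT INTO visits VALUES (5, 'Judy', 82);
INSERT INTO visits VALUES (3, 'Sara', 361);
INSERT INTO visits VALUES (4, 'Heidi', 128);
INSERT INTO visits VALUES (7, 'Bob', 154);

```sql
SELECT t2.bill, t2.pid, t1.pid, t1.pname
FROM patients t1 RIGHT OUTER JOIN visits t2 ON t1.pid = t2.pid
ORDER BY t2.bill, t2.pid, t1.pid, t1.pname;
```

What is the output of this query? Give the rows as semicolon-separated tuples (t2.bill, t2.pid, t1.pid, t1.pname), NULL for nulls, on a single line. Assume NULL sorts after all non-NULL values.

(82, 5, NULL, NULL); (128, 4, NULL, NULL); (154, 7, 7, Dave); (154, 7, 7, Xin); (361, 3, NULL, NULL)

RIGHT JOIN keeps every row from `visits`; unmatched rows get NULL for `patients`'s columns.
Matching on t1.pid = t2.pid.
Matched pairs: 2; unmatched t2 rows kept: 3.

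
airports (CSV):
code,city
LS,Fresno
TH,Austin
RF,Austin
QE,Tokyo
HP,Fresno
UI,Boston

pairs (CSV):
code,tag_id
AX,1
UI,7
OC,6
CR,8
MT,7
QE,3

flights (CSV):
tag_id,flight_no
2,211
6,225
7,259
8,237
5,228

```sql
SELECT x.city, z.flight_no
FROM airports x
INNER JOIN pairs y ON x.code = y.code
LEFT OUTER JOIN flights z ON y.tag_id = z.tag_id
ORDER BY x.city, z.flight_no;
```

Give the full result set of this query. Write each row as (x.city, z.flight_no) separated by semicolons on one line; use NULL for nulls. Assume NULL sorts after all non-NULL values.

(Boston, 259); (Tokyo, NULL)

Evaluate left to right. First `airports x INNER JOIN pairs y` on code: 2 row(s).
Then LEFT JOIN `flights z` on tag_id: each of those 2 rows is kept; rows whose y.tag_id has no match in z get NULL for z's columns.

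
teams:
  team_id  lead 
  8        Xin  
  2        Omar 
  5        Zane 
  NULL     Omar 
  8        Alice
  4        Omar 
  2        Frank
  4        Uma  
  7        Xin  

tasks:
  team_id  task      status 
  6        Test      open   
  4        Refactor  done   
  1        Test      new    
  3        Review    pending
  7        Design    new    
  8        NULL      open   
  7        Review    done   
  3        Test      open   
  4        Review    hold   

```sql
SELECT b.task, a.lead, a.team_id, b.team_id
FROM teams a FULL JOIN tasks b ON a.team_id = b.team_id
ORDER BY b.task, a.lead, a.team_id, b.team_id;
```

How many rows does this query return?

16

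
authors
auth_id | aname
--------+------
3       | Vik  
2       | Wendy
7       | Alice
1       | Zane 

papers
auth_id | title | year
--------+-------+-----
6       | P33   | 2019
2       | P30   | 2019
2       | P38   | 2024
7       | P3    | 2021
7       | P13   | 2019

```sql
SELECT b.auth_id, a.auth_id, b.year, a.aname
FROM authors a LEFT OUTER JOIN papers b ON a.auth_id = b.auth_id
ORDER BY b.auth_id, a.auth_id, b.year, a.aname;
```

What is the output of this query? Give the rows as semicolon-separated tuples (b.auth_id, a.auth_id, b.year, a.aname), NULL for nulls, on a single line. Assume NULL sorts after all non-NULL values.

(2, 2, 2019, Wendy); (2, 2, 2024, Wendy); (7, 7, 2019, Alice); (7, 7, 2021, Alice); (NULL, 1, NULL, Zane); (NULL, 3, NULL, Vik)

LEFT JOIN keeps every row from `authors`; unmatched rows get NULL for `papers`'s columns.
Matching on a.auth_id = b.auth_id.
- a row (auth_id=3): no match → kept, b columns NULL.
- a row (auth_id=2): matches 2 b row(s) → 2 output row(s).
- a row (auth_id=7): matches 2 b row(s) → 2 output row(s).
- a row (auth_id=1): no match → kept, b columns NULL.
After projecting and ordering:
b.auth_id | a.auth_id | b.year | a.aname
2 | 2 | 2019 | Wendy
2 | 2 | 2024 | Wendy
7 | 7 | 2019 | Alice
7 | 7 | 2021 | Alice
NULL | 1 | NULL | Zane
NULL | 3 | NULL | Vik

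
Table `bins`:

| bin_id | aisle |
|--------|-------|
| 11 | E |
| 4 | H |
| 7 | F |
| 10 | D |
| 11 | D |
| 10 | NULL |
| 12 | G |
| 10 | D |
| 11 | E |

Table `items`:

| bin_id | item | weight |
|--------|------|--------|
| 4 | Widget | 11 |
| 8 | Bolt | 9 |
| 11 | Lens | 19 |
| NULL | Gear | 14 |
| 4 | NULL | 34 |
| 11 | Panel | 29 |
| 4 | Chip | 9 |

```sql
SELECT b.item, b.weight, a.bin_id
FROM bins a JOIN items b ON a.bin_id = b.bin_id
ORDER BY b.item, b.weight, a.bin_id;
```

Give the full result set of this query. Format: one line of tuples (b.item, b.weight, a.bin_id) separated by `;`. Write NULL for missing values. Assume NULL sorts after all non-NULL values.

(Chip, 9, 4); (Lens, 19, 11); (Lens, 19, 11); (Lens, 19, 11); (Panel, 29, 11); (Panel, 29, 11); (Panel, 29, 11); (Widget, 11, 4); (NULL, 34, 4)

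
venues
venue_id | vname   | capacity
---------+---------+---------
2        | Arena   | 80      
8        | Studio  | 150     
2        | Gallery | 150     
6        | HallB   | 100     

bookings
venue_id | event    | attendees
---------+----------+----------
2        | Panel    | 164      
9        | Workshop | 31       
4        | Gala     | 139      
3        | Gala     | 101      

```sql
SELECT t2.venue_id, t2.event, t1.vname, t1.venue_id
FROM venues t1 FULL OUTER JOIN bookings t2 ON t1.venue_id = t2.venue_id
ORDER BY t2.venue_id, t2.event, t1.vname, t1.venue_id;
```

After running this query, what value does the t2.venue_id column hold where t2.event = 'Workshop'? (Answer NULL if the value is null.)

9

FULL OUTER JOIN keeps every row from both sides; unmatched rows get NULL for the other side's columns.
Matching on t1.venue_id = t2.venue_id.
Matched pairs: 2; unmatched t1 rows kept: 2; unmatched t2 rows kept: 3.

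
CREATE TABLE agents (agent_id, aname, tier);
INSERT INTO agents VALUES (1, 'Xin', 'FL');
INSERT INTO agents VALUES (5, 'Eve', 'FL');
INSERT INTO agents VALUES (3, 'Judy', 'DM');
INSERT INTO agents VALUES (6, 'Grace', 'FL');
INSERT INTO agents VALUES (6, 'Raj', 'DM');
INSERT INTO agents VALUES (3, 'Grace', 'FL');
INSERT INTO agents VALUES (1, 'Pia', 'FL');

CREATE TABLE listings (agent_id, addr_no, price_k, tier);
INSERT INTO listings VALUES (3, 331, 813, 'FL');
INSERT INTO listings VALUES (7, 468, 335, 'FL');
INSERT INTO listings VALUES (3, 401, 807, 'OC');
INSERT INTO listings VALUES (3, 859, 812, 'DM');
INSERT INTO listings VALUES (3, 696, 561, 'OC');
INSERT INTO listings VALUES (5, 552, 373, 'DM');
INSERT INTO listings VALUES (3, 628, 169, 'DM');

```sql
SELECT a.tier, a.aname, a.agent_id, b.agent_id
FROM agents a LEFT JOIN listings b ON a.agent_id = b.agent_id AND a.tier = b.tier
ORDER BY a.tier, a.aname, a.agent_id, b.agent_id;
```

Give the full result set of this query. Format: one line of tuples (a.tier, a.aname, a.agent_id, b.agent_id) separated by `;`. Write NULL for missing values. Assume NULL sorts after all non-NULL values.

LEFT JOIN keeps every row from `agents`; unmatched rows get NULL for `listings`'s columns.
Matching on a.agent_id = b.agent_id AND a.tier = b.tier.
Matched pairs: 3; unmatched a rows kept: 5.

(DM, Judy, 3, 3); (DM, Judy, 3, 3); (DM, Raj, 6, NULL); (FL, Eve, 5, NULL); (FL, Grace, 3, 3); (FL, Grace, 6, NULL); (FL, Pia, 1, NULL); (FL, Xin, 1, NULL)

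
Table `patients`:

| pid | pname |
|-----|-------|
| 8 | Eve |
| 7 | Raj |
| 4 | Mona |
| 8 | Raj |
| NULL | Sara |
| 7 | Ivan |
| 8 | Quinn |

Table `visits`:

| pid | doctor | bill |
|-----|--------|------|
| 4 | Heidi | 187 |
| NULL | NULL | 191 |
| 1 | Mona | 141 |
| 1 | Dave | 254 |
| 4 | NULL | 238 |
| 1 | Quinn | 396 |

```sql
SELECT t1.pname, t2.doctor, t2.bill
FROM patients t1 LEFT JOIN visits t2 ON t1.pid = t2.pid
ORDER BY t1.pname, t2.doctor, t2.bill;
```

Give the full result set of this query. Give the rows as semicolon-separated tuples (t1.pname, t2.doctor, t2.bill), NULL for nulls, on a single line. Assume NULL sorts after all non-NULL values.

LEFT JOIN keeps every row from `patients`; unmatched rows get NULL for `visits`'s columns.
Matching on t1.pid = t2.pid. A NULL in a compared column never satisfies the condition.
- t1 (pid=8) has no partner → padded with NULL.
- t1 (pid=7) has no partner → padded with NULL.
- t1 (pid=4) pairs with 2 row(s) of t2.
- t1 (pid=8) has no partner → padded with NULL.
- t1 (pid=NULL) has no partner → padded with NULL.
- t1 (pid=7) has no partner → padded with NULL.
- t1 (pid=8) has no partner → padded with NULL.
After projecting and ordering:
t1.pname | t2.doctor | t2.bill
Eve | NULL | NULL
Ivan | NULL | NULL
Mona | Heidi | 187
Mona | NULL | 238
Quinn | NULL | NULL
Raj | NULL | NULL
Raj | NULL | NULL
Sara | NULL | NULL

(Eve, NULL, NULL); (Ivan, NULL, NULL); (Mona, Heidi, 187); (Mona, NULL, 238); (Quinn, NULL, NULL); (Raj, NULL, NULL); (Raj, NULL, NULL); (Sara, NULL, NULL)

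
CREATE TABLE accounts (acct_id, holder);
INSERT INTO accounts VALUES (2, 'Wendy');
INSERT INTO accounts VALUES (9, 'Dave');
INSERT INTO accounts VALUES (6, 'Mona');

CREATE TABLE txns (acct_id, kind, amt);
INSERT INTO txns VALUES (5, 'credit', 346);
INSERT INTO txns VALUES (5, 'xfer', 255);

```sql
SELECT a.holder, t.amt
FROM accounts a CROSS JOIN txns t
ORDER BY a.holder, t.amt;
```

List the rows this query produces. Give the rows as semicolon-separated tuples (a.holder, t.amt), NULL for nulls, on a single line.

CROSS JOIN pairs every row of `accounts` with every row of `txns`: 3 × 2 = 6 rows.

(Dave, 255); (Dave, 346); (Mona, 255); (Mona, 346); (Wendy, 255); (Wendy, 346)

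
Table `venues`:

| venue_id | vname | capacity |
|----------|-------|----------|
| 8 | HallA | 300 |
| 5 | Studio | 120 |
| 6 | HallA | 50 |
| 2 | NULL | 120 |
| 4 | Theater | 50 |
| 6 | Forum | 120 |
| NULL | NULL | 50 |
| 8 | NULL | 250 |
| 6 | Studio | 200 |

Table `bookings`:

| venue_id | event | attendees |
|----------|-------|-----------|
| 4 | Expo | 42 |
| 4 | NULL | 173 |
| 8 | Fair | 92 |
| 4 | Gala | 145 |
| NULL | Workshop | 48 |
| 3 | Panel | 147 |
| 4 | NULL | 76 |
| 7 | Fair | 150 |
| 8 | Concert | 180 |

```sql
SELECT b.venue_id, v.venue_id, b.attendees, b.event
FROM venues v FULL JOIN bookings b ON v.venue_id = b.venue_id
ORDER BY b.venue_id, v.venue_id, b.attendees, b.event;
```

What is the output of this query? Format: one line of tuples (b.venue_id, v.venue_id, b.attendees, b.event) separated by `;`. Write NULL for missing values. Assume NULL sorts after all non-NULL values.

FULL OUTER JOIN keeps every row from both sides; unmatched rows get NULL for the other side's columns.
Matching on v.venue_id = b.venue_id. A NULL in a compared column never satisfies the condition.
- v row (venue_id=8): matches 2 b row(s) → 2 output row(s).
- v row (venue_id=5): no match → kept, b columns NULL.
- v row (venue_id=6): no match → kept, b columns NULL.
- v row (venue_id=2): no match → kept, b columns NULL.
- v row (venue_id=4): matches 4 b row(s) → 4 output row(s).
- v row (venue_id=6): no match → kept, b columns NULL.
- v row (venue_id=NULL): no match → kept, b columns NULL.
- v row (venue_id=8): matches 2 b row(s) → 2 output row(s).
- v row (venue_id=6): no match → kept, b columns NULL.
- plus 3 unmatched b row(s), each kept with NULL v columns.

(3, NULL, 147, Panel); (4, 4, 42, Expo); (4, 4, 76, NULL); (4, 4, 145, Gala); (4, 4, 173, NULL); (7, NULL, 150, Fair); (8, 8, 92, Fair); (8, 8, 92, Fair); (8, 8, 180, Concert); (8, 8, 180, Concert); (NULL, 2, NULL, NULL); (NULL, 5, NULL, NULL); (NULL, 6, NULL, NULL); (NULL, 6, NULL, NULL); (NULL, 6, NULL, NULL); (NULL, NULL, 48, Workshop); (NULL, NULL, NULL, NULL)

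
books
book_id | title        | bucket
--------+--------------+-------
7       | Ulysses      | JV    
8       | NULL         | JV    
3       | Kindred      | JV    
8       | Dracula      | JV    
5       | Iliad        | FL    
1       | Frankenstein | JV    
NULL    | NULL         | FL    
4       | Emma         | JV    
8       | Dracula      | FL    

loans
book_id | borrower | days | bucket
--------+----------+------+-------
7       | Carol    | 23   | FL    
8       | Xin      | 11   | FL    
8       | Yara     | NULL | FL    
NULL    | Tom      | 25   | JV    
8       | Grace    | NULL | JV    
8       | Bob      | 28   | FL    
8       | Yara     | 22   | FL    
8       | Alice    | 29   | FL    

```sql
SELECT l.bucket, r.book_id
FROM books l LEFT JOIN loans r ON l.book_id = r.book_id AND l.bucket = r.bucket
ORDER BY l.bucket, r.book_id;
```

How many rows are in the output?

LEFT JOIN keeps every row from `books`; unmatched rows get NULL for `loans`'s columns.
Matching on l.book_id = r.book_id AND l.bucket = r.bucket. A NULL in a compared column never satisfies the condition.
- l row (book_id=7, bucket=JV): no match → kept, r columns NULL.
- l row (book_id=8, bucket=JV): matches 1 r row(s) → 1 output row(s).
- l row (book_id=3, bucket=JV): no match → kept, r columns NULL.
- l row (book_id=8, bucket=JV): matches 1 r row(s) → 1 output row(s).
- l row (book_id=5, bucket=FL): no match → kept, r columns NULL.
- l row (book_id=1, bucket=JV): no match → kept, r columns NULL.
- l row (book_id=NULL, bucket=FL): no match → kept, r columns NULL.
- l row (book_id=4, bucket=JV): no match → kept, r columns NULL.
- l row (book_id=8, bucket=FL): matches 5 r row(s) → 5 output row(s).
Total: 7 matched + 6 padded = 13 rows.

13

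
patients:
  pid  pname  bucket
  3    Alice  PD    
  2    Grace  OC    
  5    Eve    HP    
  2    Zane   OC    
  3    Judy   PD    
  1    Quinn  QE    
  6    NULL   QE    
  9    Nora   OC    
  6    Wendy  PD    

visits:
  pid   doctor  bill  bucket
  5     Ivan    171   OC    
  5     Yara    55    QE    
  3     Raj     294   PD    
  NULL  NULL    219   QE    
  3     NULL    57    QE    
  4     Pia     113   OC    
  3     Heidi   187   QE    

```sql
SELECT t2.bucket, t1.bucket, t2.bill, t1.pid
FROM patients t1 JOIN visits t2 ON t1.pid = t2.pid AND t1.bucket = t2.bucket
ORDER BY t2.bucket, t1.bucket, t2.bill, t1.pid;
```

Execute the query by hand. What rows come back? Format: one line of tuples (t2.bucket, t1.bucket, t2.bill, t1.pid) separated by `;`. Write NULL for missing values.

INNER JOIN keeps only pairs where the ON condition holds.
Matching on t1.pid = t2.pid AND t1.bucket = t2.bucket. A NULL in a compared column never satisfies the condition.
Matched pairs: 2.

(PD, PD, 294, 3); (PD, PD, 294, 3)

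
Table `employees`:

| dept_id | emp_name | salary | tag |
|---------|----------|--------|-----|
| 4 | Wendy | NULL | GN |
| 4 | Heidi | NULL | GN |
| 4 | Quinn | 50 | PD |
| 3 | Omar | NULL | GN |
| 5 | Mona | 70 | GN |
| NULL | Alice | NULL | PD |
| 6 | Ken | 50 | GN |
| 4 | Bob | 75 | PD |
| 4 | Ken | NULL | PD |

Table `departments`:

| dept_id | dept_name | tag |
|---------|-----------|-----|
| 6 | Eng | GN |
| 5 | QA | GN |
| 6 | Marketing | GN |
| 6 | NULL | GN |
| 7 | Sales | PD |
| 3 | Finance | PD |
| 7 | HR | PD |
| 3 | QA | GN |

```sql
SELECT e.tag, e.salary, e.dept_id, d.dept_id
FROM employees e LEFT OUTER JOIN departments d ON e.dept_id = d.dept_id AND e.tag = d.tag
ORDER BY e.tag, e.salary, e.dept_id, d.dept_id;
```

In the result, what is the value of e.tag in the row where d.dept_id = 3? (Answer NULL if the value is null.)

LEFT JOIN keeps every row from `employees`; unmatched rows get NULL for `departments`'s columns.
Matching on e.dept_id = d.dept_id AND e.tag = d.tag. A NULL in a compared column never satisfies the condition.
- dept_id=4, tag=GN: no d row matches, row kept with d columns NULL.
- dept_id=4, tag=GN: no d row matches, row kept with d columns NULL.
- dept_id=4, tag=PD: no d row matches, row kept with d columns NULL.
- dept_id=3, tag=GN: 1 matching d row(s), so 1 row(s) emitted.
- dept_id=5, tag=GN: 1 matching d row(s), so 1 row(s) emitted.
- dept_id=NULL, tag=PD: no d row matches, row kept with d columns NULL.
- dept_id=6, tag=GN: 3 matching d row(s), so 3 row(s) emitted.
- dept_id=4, tag=PD: no d row matches, row kept with d columns NULL.
- dept_id=4, tag=PD: no d row matches, row kept with d columns NULL.

GN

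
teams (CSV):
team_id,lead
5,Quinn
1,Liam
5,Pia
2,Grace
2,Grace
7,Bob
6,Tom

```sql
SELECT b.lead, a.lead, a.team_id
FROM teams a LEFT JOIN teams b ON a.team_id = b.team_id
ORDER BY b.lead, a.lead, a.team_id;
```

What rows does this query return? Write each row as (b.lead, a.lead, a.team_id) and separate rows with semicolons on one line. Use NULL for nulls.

LEFT JOIN keeps every row from `teams a`; unmatched rows get NULL for `teams b`'s columns.
Matching on a.team_id = b.team_id.
Matched pairs: 11; unmatched a rows kept: 0.

(Bob, Bob, 7); (Grace, Grace, 2); (Grace, Grace, 2); (Grace, Grace, 2); (Grace, Grace, 2); (Liam, Liam, 1); (Pia, Pia, 5); (Pia, Quinn, 5); (Quinn, Pia, 5); (Quinn, Quinn, 5); (Tom, Tom, 6)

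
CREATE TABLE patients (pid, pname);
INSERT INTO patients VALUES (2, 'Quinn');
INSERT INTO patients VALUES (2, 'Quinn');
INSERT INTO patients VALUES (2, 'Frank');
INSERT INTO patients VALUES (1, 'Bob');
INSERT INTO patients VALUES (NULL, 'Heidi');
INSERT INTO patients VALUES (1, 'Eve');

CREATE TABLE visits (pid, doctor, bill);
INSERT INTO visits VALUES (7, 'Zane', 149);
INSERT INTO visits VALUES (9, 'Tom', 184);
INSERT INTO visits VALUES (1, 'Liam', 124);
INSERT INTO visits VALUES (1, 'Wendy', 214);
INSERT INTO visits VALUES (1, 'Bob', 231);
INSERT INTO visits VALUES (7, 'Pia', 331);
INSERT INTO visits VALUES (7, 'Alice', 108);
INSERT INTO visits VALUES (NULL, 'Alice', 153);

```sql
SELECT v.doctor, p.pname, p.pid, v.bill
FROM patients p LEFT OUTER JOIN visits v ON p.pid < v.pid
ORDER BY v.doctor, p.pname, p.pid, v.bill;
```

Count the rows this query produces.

LEFT JOIN keeps every row from `patients`; unmatched rows get NULL for `visits`'s columns.
Matching on p.pid < v.pid. A NULL in a compared column never satisfies the condition.
- p (pid=2) pairs with 4 row(s) of v.
- p (pid=2) pairs with 4 row(s) of v.
- p (pid=2) pairs with 4 row(s) of v.
- p (pid=1) pairs with 4 row(s) of v.
- p (pid=NULL) has no partner → padded with NULL.
- p (pid=1) pairs with 4 row(s) of v.
Total: 20 matched + 1 padded = 21 rows.

21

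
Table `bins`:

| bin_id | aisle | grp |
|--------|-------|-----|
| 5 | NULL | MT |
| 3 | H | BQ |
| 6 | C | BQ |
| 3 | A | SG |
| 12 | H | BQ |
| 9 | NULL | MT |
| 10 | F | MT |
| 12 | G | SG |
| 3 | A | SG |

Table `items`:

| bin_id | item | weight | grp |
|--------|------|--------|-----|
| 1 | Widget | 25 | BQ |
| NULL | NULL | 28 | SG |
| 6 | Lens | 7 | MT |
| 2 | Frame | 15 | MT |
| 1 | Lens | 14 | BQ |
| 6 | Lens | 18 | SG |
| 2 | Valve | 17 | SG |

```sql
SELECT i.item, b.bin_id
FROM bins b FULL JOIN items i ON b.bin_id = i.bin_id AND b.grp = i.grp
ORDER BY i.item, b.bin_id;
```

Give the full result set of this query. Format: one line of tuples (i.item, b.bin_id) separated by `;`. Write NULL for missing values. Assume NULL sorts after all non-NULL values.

(Frame, NULL); (Lens, NULL); (Lens, NULL); (Lens, NULL); (Valve, NULL); (Widget, NULL); (NULL, 3); (NULL, 3); (NULL, 3); (NULL, 5); (NULL, 6); (NULL, 9); (NULL, 10); (NULL, 12); (NULL, 12); (NULL, NULL)

FULL OUTER JOIN keeps every row from both sides; unmatched rows get NULL for the other side's columns.
Matching on b.bin_id = i.bin_id AND b.grp = i.grp. A NULL in a compared column never satisfies the condition.
- b (bin_id=5, grp=MT) has no partner → padded with NULL.
- b (bin_id=3, grp=BQ) has no partner → padded with NULL.
- b (bin_id=6, grp=BQ) has no partner → padded with NULL.
- b (bin_id=3, grp=SG) has no partner → padded with NULL.
- b (bin_id=12, grp=BQ) has no partner → padded with NULL.
- b (bin_id=9, grp=MT) has no partner → padded with NULL.
- b (bin_id=10, grp=MT) has no partner → padded with NULL.
- b (bin_id=12, grp=SG) has no partner → padded with NULL.
- b (bin_id=3, grp=SG) has no partner → padded with NULL.
- 7 i row(s) had no b match → kept, b columns NULL.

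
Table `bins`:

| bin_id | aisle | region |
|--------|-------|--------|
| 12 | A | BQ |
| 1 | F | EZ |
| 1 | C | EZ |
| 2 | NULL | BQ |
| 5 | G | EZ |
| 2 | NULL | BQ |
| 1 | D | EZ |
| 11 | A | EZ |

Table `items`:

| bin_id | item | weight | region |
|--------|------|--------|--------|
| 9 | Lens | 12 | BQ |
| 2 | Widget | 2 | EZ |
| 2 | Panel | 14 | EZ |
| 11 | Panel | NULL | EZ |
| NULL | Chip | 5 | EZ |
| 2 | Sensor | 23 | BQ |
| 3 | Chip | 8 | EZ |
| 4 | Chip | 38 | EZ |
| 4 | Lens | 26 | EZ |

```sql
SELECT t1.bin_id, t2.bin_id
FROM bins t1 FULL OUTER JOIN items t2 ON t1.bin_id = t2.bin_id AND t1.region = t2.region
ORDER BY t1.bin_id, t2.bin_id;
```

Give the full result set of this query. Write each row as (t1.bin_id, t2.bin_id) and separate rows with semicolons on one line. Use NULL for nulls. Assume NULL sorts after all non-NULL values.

FULL OUTER JOIN keeps every row from both sides; unmatched rows get NULL for the other side's columns.
Matching on t1.bin_id = t2.bin_id AND t1.region = t2.region. A NULL in a compared column never satisfies the condition.
- t1 (bin_id=12, region=BQ) has no partner → padded with NULL.
- t1 (bin_id=1, region=EZ) has no partner → padded with NULL.
- t1 (bin_id=1, region=EZ) has no partner → padded with NULL.
- t1 (bin_id=2, region=BQ) pairs with 1 row(s) of t2.
- t1 (bin_id=5, region=EZ) has no partner → padded with NULL.
- t1 (bin_id=2, region=BQ) pairs with 1 row(s) of t2.
- t1 (bin_id=1, region=EZ) has no partner → padded with NULL.
- t1 (bin_id=11, region=EZ) pairs with 1 row(s) of t2.
- plus 7 unmatched t2 row(s), each kept with NULL t1 columns.

(1, NULL); (1, NULL); (1, NULL); (2, 2); (2, 2); (5, NULL); (11, 11); (12, NULL); (NULL, 2); (NULL, 2); (NULL, 3); (NULL, 4); (NULL, 4); (NULL, 9); (NULL, NULL)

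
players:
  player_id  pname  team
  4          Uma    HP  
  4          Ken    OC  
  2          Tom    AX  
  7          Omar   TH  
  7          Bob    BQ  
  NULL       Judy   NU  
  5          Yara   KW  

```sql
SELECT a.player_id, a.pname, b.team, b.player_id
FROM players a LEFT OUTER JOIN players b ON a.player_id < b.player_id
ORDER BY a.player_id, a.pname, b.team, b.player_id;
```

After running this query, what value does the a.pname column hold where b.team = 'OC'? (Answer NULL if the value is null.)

Tom

LEFT JOIN keeps every row from `players a`; unmatched rows get NULL for `players b`'s columns.
Matching on a.player_id < b.player_id. A NULL in a compared column never satisfies the condition.
- a row (player_id=4): matches 3 b row(s) → 3 output row(s).
- a row (player_id=4): matches 3 b row(s) → 3 output row(s).
- a row (player_id=2): matches 5 b row(s) → 5 output row(s).
- a row (player_id=7): no match → kept, b columns NULL.
- a row (player_id=7): no match → kept, b columns NULL.
- a row (player_id=NULL): no match → kept, b columns NULL.
- a row (player_id=5): matches 2 b row(s) → 2 output row(s).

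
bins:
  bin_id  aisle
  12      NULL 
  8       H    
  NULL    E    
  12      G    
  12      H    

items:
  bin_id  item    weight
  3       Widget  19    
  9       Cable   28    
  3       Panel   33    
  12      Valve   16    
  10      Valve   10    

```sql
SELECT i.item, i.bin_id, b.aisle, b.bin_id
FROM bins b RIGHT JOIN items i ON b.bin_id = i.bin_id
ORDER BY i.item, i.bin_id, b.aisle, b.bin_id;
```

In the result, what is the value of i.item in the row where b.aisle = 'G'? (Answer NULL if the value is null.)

Valve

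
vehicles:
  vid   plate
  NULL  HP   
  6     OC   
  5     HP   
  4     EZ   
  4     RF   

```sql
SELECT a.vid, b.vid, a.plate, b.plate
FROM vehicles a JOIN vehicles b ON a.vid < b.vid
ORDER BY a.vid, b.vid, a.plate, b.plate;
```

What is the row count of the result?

INNER JOIN keeps only pairs where the ON condition holds.
Matching on a.vid < b.vid. A NULL in a compared column never satisfies the condition.
- a row (vid=NULL): no match → dropped.
- a row (vid=6): no match → dropped.
- a row (vid=5): matches 1 b row(s) → 1 output row(s).
- a row (vid=4): matches 2 b row(s) → 2 output row(s).
- a row (vid=4): matches 2 b row(s) → 2 output row(s).
Total: 5 rows.

5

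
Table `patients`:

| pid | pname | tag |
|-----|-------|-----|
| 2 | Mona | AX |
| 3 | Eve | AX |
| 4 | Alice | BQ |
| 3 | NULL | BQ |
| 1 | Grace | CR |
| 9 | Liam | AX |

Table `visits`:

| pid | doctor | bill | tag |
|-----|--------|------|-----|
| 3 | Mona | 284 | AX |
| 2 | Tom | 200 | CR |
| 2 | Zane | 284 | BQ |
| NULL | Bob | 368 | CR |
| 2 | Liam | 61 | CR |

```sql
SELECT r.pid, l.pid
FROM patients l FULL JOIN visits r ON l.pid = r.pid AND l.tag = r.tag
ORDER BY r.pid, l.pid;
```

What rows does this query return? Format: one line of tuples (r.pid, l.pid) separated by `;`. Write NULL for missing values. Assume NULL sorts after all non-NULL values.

(2, NULL); (2, NULL); (2, NULL); (3, 3); (NULL, 1); (NULL, 2); (NULL, 3); (NULL, 4); (NULL, 9); (NULL, NULL)

FULL OUTER JOIN keeps every row from both sides; unmatched rows get NULL for the other side's columns.
Matching on l.pid = r.pid AND l.tag = r.tag. A NULL in a compared column never satisfies the condition.
- l[0] pid=2, tag=AX → no match; kept with NULLs on the r side.
- l[1] pid=3, tag=AX → 1 match(es) in r → 1 row(s).
- l[2] pid=4, tag=BQ → no match; kept with NULLs on the r side.
- l[3] pid=3, tag=BQ → no match; kept with NULLs on the r side.
- l[4] pid=1, tag=CR → no match; kept with NULLs on the r side.
- l[5] pid=9, tag=AX → no match; kept with NULLs on the r side.
- 4 r row(s) had no l match → kept, l columns NULL.
After projecting and ordering:
r.pid | l.pid
2 | NULL
2 | NULL
2 | NULL
3 | 3
NULL | 1
NULL | 2
NULL | 3
NULL | 4
NULL | 9
NULL | NULL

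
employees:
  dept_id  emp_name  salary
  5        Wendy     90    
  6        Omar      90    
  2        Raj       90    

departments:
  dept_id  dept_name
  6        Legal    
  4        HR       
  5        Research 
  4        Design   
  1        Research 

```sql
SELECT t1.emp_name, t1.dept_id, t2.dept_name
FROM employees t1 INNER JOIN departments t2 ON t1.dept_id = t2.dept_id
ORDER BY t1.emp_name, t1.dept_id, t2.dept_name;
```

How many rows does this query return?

2

INNER JOIN keeps only pairs where the ON condition holds.
Matching on t1.dept_id = t2.dept_id.
- t1 row (dept_id=5): matches 1 t2 row(s) → 1 output row(s).
- t1 row (dept_id=6): matches 1 t2 row(s) → 1 output row(s).
- t1 row (dept_id=2): no match → dropped.
Total: 2 rows.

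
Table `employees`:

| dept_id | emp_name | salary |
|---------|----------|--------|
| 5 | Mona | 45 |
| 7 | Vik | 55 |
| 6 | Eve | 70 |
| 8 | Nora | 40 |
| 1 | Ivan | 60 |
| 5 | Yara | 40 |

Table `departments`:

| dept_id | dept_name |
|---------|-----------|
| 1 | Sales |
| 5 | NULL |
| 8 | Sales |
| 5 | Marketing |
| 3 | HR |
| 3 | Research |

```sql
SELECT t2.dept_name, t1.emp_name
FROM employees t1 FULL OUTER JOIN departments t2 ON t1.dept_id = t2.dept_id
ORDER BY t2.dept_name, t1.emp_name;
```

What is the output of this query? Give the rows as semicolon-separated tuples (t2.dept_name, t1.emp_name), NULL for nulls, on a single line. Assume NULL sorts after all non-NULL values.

FULL OUTER JOIN keeps every row from both sides; unmatched rows get NULL for the other side's columns.
Matching on t1.dept_id = t2.dept_id.
- t1 (dept_id=5) pairs with 2 row(s) of t2.
- t1 (dept_id=7) has no partner → padded with NULL.
- t1 (dept_id=6) has no partner → padded with NULL.
- t1 (dept_id=8) pairs with 1 row(s) of t2.
- t1 (dept_id=1) pairs with 1 row(s) of t2.
- t1 (dept_id=5) pairs with 2 row(s) of t2.
- 2 t2 row(s) had no t1 match → kept, t1 columns NULL.
After projecting and ordering:
t2.dept_name | t1.emp_name
HR | NULL
Marketing | Mona
Marketing | Yara
Research | NULL
Sales | Ivan
Sales | Nora
NULL | Eve
NULL | Mona
NULL | Vik
NULL | Yara

(HR, NULL); (Marketing, Mona); (Marketing, Yara); (Research, NULL); (Sales, Ivan); (Sales, Nora); (NULL, Eve); (NULL, Mona); (NULL, Vik); (NULL, Yara)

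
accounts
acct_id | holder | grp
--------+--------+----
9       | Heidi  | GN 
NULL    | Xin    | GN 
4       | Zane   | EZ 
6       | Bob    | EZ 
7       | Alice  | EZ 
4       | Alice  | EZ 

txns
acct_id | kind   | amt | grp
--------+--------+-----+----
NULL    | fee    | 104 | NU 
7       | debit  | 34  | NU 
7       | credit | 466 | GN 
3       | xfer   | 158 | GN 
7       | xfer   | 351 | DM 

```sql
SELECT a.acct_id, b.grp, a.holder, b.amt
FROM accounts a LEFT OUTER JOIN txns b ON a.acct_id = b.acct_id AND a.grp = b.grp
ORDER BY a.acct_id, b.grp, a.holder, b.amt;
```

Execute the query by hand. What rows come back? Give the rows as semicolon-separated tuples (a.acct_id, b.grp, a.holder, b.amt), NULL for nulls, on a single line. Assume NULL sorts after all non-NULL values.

(4, NULL, Alice, NULL); (4, NULL, Zane, NULL); (6, NULL, Bob, NULL); (7, NULL, Alice, NULL); (9, NULL, Heidi, NULL); (NULL, NULL, Xin, NULL)

LEFT JOIN keeps every row from `accounts`; unmatched rows get NULL for `txns`'s columns.
Matching on a.acct_id = b.acct_id AND a.grp = b.grp. A NULL in a compared column never satisfies the condition.
- acct_id=9, grp=GN: no b row matches, row kept with b columns NULL.
- acct_id=NULL, grp=GN: no b row matches, row kept with b columns NULL.
- acct_id=4, grp=EZ: no b row matches, row kept with b columns NULL.
- acct_id=6, grp=EZ: no b row matches, row kept with b columns NULL.
- acct_id=7, grp=EZ: no b row matches, row kept with b columns NULL.
- acct_id=4, grp=EZ: no b row matches, row kept with b columns NULL.
After projecting and ordering:
a.acct_id | b.grp | a.holder | b.amt
4 | NULL | Alice | NULL
4 | NULL | Zane | NULL
6 | NULL | Bob | NULL
7 | NULL | Alice | NULL
9 | NULL | Heidi | NULL
NULL | NULL | Xin | NULL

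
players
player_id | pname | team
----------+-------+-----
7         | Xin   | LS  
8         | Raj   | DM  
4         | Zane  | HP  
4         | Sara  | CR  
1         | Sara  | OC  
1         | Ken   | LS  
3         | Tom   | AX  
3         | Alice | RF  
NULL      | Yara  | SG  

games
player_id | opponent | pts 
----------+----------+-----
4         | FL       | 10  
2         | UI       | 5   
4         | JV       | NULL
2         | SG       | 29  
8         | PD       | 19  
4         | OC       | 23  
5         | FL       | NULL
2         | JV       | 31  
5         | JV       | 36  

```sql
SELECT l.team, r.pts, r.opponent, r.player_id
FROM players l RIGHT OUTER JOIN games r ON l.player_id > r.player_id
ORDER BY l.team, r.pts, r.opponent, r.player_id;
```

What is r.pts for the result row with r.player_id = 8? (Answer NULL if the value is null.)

RIGHT JOIN keeps every row from `games`; unmatched rows get NULL for `players`'s columns.
Matching on l.player_id > r.player_id. A NULL in a compared column never satisfies the condition.
- l row (player_id=7): matches 8 r row(s) → 8 output row(s).
- l row (player_id=8): matches 8 r row(s) → 8 output row(s).
- l row (player_id=4): matches 3 r row(s) → 3 output row(s).
- l row (player_id=4): matches 3 r row(s) → 3 output row(s).
- l row (player_id=1): no match.
- l row (player_id=1): no match.
- l row (player_id=3): matches 3 r row(s) → 3 output row(s).
- l row (player_id=3): matches 3 r row(s) → 3 output row(s).
- l row (player_id=NULL): no match.
- 1 r row(s) had no l match → kept, l columns NULL.

19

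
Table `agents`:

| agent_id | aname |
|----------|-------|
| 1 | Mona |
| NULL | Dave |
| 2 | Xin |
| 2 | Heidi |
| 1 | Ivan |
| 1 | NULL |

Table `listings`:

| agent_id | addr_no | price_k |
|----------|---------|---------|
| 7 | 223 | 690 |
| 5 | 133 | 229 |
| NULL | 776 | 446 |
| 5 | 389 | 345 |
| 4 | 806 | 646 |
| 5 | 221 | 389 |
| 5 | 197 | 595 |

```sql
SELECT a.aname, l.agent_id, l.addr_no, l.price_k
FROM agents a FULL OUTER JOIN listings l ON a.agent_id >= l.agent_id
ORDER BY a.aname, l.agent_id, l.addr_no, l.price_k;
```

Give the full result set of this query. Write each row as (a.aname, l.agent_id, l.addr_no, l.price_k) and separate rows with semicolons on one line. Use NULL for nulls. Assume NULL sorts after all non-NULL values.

(Dave, NULL, NULL, NULL); (Heidi, NULL, NULL, NULL); (Ivan, NULL, NULL, NULL); (Mona, NULL, NULL, NULL); (Xin, NULL, NULL, NULL); (NULL, 4, 806, 646); (NULL, 5, 133, 229); (NULL, 5, 197, 595); (NULL, 5, 221, 389); (NULL, 5, 389, 345); (NULL, 7, 223, 690); (NULL, NULL, 776, 446); (NULL, NULL, NULL, NULL)

FULL OUTER JOIN keeps every row from both sides; unmatched rows get NULL for the other side's columns.
Matching on a.agent_id >= l.agent_id. A NULL in a compared column never satisfies the condition.
- agent_id=1: no l row matches, row kept with l columns NULL.
- agent_id=NULL: no l row matches, row kept with l columns NULL.
- agent_id=2: no l row matches, row kept with l columns NULL.
- agent_id=2: no l row matches, row kept with l columns NULL.
- agent_id=1: no l row matches, row kept with l columns NULL.
- agent_id=1: no l row matches, row kept with l columns NULL.
- plus 7 unmatched l row(s), each kept with NULL a columns.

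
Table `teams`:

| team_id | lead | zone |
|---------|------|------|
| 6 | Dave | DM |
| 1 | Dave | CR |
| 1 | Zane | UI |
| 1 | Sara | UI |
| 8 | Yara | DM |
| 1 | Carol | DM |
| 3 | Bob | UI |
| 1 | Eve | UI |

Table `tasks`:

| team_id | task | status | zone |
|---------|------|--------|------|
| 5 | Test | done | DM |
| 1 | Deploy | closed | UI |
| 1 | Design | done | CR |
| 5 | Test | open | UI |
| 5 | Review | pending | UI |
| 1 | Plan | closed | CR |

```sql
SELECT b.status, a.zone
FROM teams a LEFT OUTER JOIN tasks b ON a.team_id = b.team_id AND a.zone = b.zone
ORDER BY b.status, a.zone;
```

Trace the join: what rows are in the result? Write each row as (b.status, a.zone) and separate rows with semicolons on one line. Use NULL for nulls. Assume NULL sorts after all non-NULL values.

LEFT JOIN keeps every row from `teams`; unmatched rows get NULL for `tasks`'s columns.
Matching on a.team_id = b.team_id AND a.zone = b.zone.
Matched pairs: 5; unmatched a rows kept: 4.

(closed, CR); (closed, UI); (closed, UI); (closed, UI); (done, CR); (NULL, DM); (NULL, DM); (NULL, DM); (NULL, UI)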